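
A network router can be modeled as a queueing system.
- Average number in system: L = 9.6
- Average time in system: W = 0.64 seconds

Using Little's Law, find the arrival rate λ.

Little's Law: L = λW, so λ = L/W
λ = 9.6/0.64 = 15.0000 packets/second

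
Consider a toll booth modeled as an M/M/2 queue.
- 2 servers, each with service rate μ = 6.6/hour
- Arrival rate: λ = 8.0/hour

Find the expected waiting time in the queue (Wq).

Traffic intensity: ρ = λ/(cμ) = 8.0/(2×6.6) = 0.6061
Since ρ = 0.6061 < 1, system is stable.
Offered load a = λ/μ = cρ = 8.0/6.6 = 1.2121
P₀ = [ Σₙ₌₀^1 aⁿ/n! + a^2/(2!(1-ρ)) ]⁻¹
Σ = a^0/0! + a^1/1! = 1.0000 + 1.2121 = 2.2121
a^2/(2!(1-ρ)) = 1.4692/(2 × 0.39394) = 1.8648
P₀ = 1/(2.2121 + 1.8648) = 0.2453
Lq = P₀·a^2·ρ / (2!(1-ρ)²) = 0.2453 × 1.4692 × 0.6061 / (2 × 0.1552) = 0.7037
Wq = Lq/λ = 0.7037/8.0 = 0.08796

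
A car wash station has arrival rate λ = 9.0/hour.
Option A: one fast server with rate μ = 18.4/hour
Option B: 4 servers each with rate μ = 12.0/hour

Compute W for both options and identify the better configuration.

Option A: single server μ = 18.4 (M/M/1)
  ρ_A = 9.0/18.4 = 0.4891
  W_A = 1/(μ-λ) = 1/(18.4-9.0) = 1/9.40 = 0.1064

Option B: 4 servers μ = 12.0 (M/M/4)
  ρ_B = λ/(cμ) = 9.0/(4×12.0) = 0.1875
  Offered load a = λ/μ = cρ = 9.0/12.0 = 0.7500
  P₀ = [ Σₙ₌₀^3 aⁿ/n! + a^4/(4!(1-ρ)) ]⁻¹
  Σ = a^0/0! + a^1/1! + a^2/2! + a^3/3! = 1.0000 + 0.75000 + 0.28125 + 0.070312 = 2.1016
  a^4/(4!(1-ρ)) = 0.3164/(24 × 0.8125) = 0.01623
  P₀ = 1/(2.1016 + 0.01623) = 0.4722
  Lq = P₀·a^4·ρ / (4!(1-ρ)²) = 0.4722 × 0.3164 × 0.1875 / (24 × 0.6602) = 0.001768
  Wq_B = Lq/λ = 0.0017681/9.0 = 0.0001965
  W_B = Wq_B + 1/μ = 0.0001965 + 0.08333 = 0.08353

Since W_B = 0.08353 < W_A = 0.1064, Option B (multiple servers) has the shorter time in system.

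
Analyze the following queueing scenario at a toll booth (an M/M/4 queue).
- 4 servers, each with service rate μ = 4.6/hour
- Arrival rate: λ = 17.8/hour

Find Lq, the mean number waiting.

Traffic intensity: ρ = λ/(cμ) = 17.8/(4×4.6) = 0.9674
Since ρ = 0.9674 < 1, system is stable.
Offered load a = λ/μ = cρ = 17.8/4.6 = 3.8696
P₀ = [ Σₙ₌₀^3 aⁿ/n! + a^4/(4!(1-ρ)) ]⁻¹
Σ = a^0/0! + a^1/1! + a^2/2! + a^3/3! = 1.0000 + 3.8696 + 7.4868 + 9.6568 = 22.0132
a^4/(4!(1-ρ)) = 224.20675/(24 × 0.032608696) = 286.4864
P₀ = 1/(22.0132 + 286.4864) = 0.003241
Lq = P₀·a^4·ρ / (4!(1-ρ)²) = 0.003241495 × 224.2067 × 0.9673913 / (24 × 0.001063327) = 27.5498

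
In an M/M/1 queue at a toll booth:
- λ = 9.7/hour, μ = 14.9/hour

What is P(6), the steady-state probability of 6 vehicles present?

ρ = λ/μ = 9.7/14.9 = 0.6510
P(n) = (1-ρ)ρⁿ
P(6) = (1-0.6510) × 0.6510^6
P(6) = 0.3490 × 0.07612
P(6) = 0.02657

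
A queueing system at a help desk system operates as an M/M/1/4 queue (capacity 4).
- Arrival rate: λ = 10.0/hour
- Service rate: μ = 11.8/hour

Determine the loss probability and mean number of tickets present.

ρ = λ/μ = 10.0/11.8 = 0.84746
P₀ = (1-ρ)/(1-ρ^(K+1)) = (1-0.84746)/(1-0.84746^5) = 0.15254/0.56288 = 0.2710
P_K = P₀×ρ^K = 0.2710 × 0.84746^4 = 0.2710 × 0.5158 = 0.1398
Blocking probability P_4 = 0.1398 (13.98%)
L = ρ[1 - (K+1)ρ^K + Kρ^(K+1)] / [(1-ρ)(1-ρ^(K+1))]
L = 0.84746 × (1 - 5×0.515795 + 4×0.437115) / ((1 - 0.84746) × (1 - 0.437115)) = 1.6728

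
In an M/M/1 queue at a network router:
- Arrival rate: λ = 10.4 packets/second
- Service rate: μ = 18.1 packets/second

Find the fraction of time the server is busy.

Server utilization: ρ = λ/μ
ρ = 10.4/18.1 = 0.5746
The server is busy 57.46% of the time.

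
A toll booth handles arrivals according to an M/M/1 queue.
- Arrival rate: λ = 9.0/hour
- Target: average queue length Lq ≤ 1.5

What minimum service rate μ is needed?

For M/M/1: Lq = λ²/(μ(μ-λ))
Need Lq ≤ 1.5, i.e. μ(μ-λ) ≥ λ²/1.5
μ² - 9.0μ - 81.00/1.5 ≥ 0  →  μ² - 9.0μ - 54.0000 ≥ 0
Quadratic formula (positive root): μ = [λ + √(λ² + 4×54.0000)]/2
Discriminant: 81.00 + 4×54.0000 = 297.0000, √297.0000 = 17.2337
μ ≥ (9.0 + 17.2337)/2 = 13.1168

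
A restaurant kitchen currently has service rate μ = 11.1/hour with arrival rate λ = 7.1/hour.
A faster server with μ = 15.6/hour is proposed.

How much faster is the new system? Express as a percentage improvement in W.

System 1: ρ₁ = 7.1/11.1 = 0.6396, W₁ = 1/(11.1-7.1) = 0.25000
System 2: ρ₂ = 7.1/15.6 = 0.4551, W₂ = 1/(15.6-7.1) = 0.11765
Improvement: (W₁-W₂)/W₁ = (0.25000-0.11765)/0.25000 = 52.94%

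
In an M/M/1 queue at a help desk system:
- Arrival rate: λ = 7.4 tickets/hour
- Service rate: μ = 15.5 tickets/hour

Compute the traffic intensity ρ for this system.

Server utilization: ρ = λ/μ
ρ = 7.4/15.5 = 0.4774
The server is busy 47.74% of the time.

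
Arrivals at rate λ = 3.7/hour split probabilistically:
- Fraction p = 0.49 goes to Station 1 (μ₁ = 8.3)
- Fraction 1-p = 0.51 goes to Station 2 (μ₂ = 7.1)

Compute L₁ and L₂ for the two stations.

Effective rates: λ₁ = 3.7×0.49 = 1.813, λ₂ = 3.7×0.51 = 1.887
Station 1: ρ₁ = 1.813/8.3 = 0.21843, L₁ = ρ₁/(1-ρ₁) = 0.21843/(1-0.21843) = 0.2795
Station 2: ρ₂ = 1.887/7.1 = 0.2658, L₂ = ρ₂/(1-ρ₂) = 0.2658/(1-0.2658) = 0.3620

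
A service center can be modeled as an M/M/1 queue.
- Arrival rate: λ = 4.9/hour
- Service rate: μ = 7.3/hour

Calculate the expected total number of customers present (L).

ρ = λ/μ = 4.9/7.3 = 0.6712
For M/M/1: L = λ/(μ-λ)
L = 4.9/(7.3-4.9) = 4.9/2.40
L = 2.0417 customers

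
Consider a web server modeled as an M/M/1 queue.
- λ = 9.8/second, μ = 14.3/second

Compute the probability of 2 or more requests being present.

ρ = λ/μ = 9.8/14.3 = 0.685315
P(N ≥ n) = ρⁿ
P(N ≥ 2) = 0.685315^2
P(N ≥ 2) = 0.4697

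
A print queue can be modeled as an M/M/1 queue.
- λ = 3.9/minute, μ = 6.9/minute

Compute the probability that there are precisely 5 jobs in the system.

ρ = λ/μ = 3.9/6.9 = 0.5652
P(n) = (1-ρ)ρⁿ
P(5) = (1-0.5652) × 0.5652^5
P(5) = 0.4348 × 0.05768
P(5) = 0.02508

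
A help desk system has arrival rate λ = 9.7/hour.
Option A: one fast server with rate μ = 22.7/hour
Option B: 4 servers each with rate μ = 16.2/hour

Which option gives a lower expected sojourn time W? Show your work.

Option A: single server μ = 22.7 (M/M/1)
  ρ_A = 9.7/22.7 = 0.4273
  W_A = 1/(μ-λ) = 1/(22.7-9.7) = 1/13.00 = 0.07692

Option B: 4 servers μ = 16.2 (M/M/4)
  ρ_B = λ/(cμ) = 9.7/(4×16.2) = 0.1497
  Offered load a = λ/μ = cρ = 9.7/16.2 = 0.5988
  P₀ = [ Σₙ₌₀^3 aⁿ/n! + a^4/(4!(1-ρ)) ]⁻¹
  Σ = a^0/0! + a^1/1! + a^2/2! + a^3/3! = 1.0000 + 0.59877 + 0.17926 + 0.035778 = 1.8138
  a^4/(4!(1-ρ)) = 0.12854/(24 × 0.85031) = 0.006299
  P₀ = 1/(1.8138 + 0.006299) = 0.5494
  Lq = P₀·a^4·ρ / (4!(1-ρ)²) = 0.54942 × 0.12854 × 0.14969 / (24 × 0.72302) = 0.0006092
  Wq_B = Lq/λ = 0.0006092/9.7 = 0.00006280
  W_B = Wq_B + 1/μ = 0.00006280 + 0.06173 = 0.06179

Since W_B = 0.06179 < W_A = 0.07692, Option B (multiple servers) has the shorter time in system.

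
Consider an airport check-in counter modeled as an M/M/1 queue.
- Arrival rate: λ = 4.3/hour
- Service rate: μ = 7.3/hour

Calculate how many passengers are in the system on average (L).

ρ = λ/μ = 4.3/7.3 = 0.5890
For M/M/1: L = λ/(μ-λ)
L = 4.3/(7.3-4.3) = 4.3/3.00
L = 1.4333 passengers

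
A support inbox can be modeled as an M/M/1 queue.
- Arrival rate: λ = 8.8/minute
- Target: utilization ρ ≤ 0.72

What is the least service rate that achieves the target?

ρ = λ/μ, so μ = λ/ρ
μ ≥ 8.8/0.72 = 12.2222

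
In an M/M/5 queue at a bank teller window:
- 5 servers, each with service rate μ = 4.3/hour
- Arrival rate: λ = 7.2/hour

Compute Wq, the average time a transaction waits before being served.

Traffic intensity: ρ = λ/(cμ) = 7.2/(5×4.3) = 0.3349
Since ρ = 0.3349 < 1, system is stable.
Offered load a = λ/μ = cρ = 7.2/4.3 = 1.6744
P₀ = [ Σₙ₌₀^4 aⁿ/n! + a^5/(5!(1-ρ)) ]⁻¹
Σ = a^0/0! + a^1/1! + a^2/2! + a^3/3! + a^4/4! = 1.00000 + 1.67442 + 1.40184 + 0.782422 + 0.327525 = 5.1862
a^5/(5!(1-ρ)) = 13.1619/(120 × 0.6651) = 0.1649
P₀ = 1/(5.1862 + 0.1649) = 0.1869
Lq = P₀·a^5·ρ / (5!(1-ρ)²) = 0.1869 × 13.1619 × 0.3349 / (120 × 0.4424) = 0.01552
Wq = Lq/λ = 0.015517/7.2 = 0.002155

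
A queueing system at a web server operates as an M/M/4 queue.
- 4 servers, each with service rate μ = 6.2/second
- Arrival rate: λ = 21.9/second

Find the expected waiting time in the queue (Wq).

Traffic intensity: ρ = λ/(cμ) = 21.9/(4×6.2) = 0.8831
Since ρ = 0.8831 < 1, system is stable.
Offered load a = λ/μ = cρ = 21.9/6.2 = 3.5323
P₀ = [ Σₙ₌₀^3 aⁿ/n! + a^4/(4!(1-ρ)) ]⁻¹
Σ = a^0/0! + a^1/1! + a^2/2! + a^3/3! = 1.0000 + 3.5323 + 6.2384 + 7.3452 = 18.1159
a^4/(4!(1-ρ)) = 155.6717/(24 × 0.1169355) = 55.4692
P₀ = 1/(18.1159 + 55.4692) = 0.01359
Lq = P₀·a^4·ρ / (4!(1-ρ)²) = 0.013590 × 155.6717 × 0.88306 / (24 × 0.013674) = 5.6926
Wq = Lq/λ = 5.6926/21.9 = 0.2599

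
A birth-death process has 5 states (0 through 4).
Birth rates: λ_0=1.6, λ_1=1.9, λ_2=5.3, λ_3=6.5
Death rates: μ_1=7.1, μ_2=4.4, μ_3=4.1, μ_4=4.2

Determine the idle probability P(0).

Ratios P(n)/P(0) = (λ₀···λₙ₋₁)/(μ₁···μₙ):
P(1)/P(0) = (1.6)/(7.1) = 0.22535
P(2)/P(0) = (1.6×1.9)/(7.1×4.4) = 0.097311
P(3)/P(0) = (1.6×1.9×5.3)/(7.1×4.4×4.1) = 0.12579
P(4)/P(0) = (1.6×1.9×5.3×6.5)/(7.1×4.4×4.1×4.2) = 0.19468

Normalization: ∑ P(n) = 1
P(0) × (1.0000 + 0.22535 + 0.097311 + 0.12579 + 0.19468) = 1
P(0) × 1.6431 = 1
P(0) = 1/1.6431 = 0.6086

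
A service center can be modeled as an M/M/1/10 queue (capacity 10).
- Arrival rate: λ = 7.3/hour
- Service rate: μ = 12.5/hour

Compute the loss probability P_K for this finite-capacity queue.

ρ = λ/μ = 7.3/12.5 = 0.5840
P₀ = (1-ρ)/(1-ρ^(K+1)) = (1-0.5840)/(1-0.5840^11) = 0.4160/0.9973 = 0.4171
P_K = P₀×ρ^K = 0.4171 × 0.5840^10 = 0.4171 × 0.004615 = 0.001925
Blocking probability = 0.19%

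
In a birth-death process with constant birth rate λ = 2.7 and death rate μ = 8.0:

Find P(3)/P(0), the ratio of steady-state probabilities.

For constant rates: P(n)/P(0) = (λ/μ)^n
P(3)/P(0) = (2.7/8.0)^3 = 0.3375^3 = 0.03844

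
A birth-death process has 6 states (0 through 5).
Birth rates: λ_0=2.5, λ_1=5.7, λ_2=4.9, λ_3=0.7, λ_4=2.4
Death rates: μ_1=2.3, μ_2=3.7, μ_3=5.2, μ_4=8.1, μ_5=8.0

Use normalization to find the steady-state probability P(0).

Ratios P(n)/P(0) = (λ₀···λₙ₋₁)/(μ₁···μₙ):
P(1)/P(0) = (2.5)/(2.3) = 1.08696
P(2)/P(0) = (2.5×5.7)/(2.3×3.7) = 1.67450
P(3)/P(0) = (2.5×5.7×4.9)/(2.3×3.7×5.2) = 1.57789
P(4)/P(0) = (2.5×5.7×4.9×0.7)/(2.3×3.7×5.2×8.1) = 0.136361
P(5)/P(0) = (2.5×5.7×4.9×0.7×2.4)/(2.3×3.7×5.2×8.1×8.0) = 0.0409084

Normalization: ∑ P(n) = 1
P(0) × (1.00000 + 1.08696 + 1.67450 + 1.57789 + 0.136361 + 0.0409084) = 1
P(0) × 5.5166 = 1
P(0) = 1/5.5166 = 0.1813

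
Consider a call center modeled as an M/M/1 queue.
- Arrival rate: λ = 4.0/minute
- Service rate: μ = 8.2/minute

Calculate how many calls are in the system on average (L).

ρ = λ/μ = 4.0/8.2 = 0.4878
For M/M/1: L = λ/(μ-λ)
L = 4.0/(8.2-4.0) = 4.0/4.20
L = 0.9524 calls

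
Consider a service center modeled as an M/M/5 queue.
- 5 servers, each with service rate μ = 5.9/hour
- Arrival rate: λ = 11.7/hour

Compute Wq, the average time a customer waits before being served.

Traffic intensity: ρ = λ/(cμ) = 11.7/(5×5.9) = 0.3966
Since ρ = 0.3966 < 1, system is stable.
Offered load a = λ/μ = cρ = 11.7/5.9 = 1.9831
P₀ = [ Σₙ₌₀^4 aⁿ/n! + a^5/(5!(1-ρ)) ]⁻¹
Σ = a^0/0! + a^1/1! + a^2/2! + a^3/3! + a^4/4! = 1.0000 + 1.9831 + 1.9662 + 1.2997 + 0.6444 = 6.8934
a^5/(5!(1-ρ)) = 30.6669/(120 × 0.6034) = 0.4235
P₀ = 1/(6.8934 + 0.4235) = 0.1367
Lq = P₀·a^5·ρ / (5!(1-ρ)²) = 0.1367 × 30.6669 × 0.3966 / (120 × 0.3641) = 0.03805
Wq = Lq/λ = 0.03805/11.7 = 0.003252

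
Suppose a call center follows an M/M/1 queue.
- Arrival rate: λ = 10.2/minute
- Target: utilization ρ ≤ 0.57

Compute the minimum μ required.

ρ = λ/μ, so μ = λ/ρ
μ ≥ 10.2/0.57 = 17.8947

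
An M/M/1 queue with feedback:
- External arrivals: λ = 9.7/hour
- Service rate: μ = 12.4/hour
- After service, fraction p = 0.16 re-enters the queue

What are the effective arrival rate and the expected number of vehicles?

Effective arrival rate: λ_eff = λ/(1-p) = 9.7/(1-0.16) = 9.7/0.84 = 11.547619
ρ = λ_eff/μ = 11.547619/12.4 = 0.9312596
L = ρ/(1-ρ) = 0.9312596/(1-0.9312596) = 13.5475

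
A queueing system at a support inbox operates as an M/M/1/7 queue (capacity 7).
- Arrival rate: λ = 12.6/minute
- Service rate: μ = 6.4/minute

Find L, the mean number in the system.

ρ = λ/μ = 12.6/6.4 = 1.96875
P₀ = (1-ρ)/(1-ρ^(K+1)) = (1-1.96875)/(1-1.96875^8) = -0.96875/-224.6964 = 0.004311
P_K = P₀×ρ^K = 0.0043114 × 1.96875^7 = 0.0043114 × 114.6394 = 0.4943
L = ρ[1 - (K+1)ρ^K + Kρ^(K+1)] / [(1-ρ)(1-ρ^(K+1))]
L = 1.96875 × (1 - 8×114.6394 + 7×225.6964) / ((1 - 1.96875) × (1 - 225.6964)) = 6.0033 emails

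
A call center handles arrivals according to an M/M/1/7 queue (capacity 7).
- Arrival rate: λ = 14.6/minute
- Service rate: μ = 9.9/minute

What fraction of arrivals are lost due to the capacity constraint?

ρ = λ/μ = 14.6/9.9 = 1.47475
P₀ = (1-ρ)/(1-ρ^(K+1)) = (1-1.47475)/(1-1.47475^8) = -0.4748/-21.3742 = 0.02221
P_K = P₀×ρ^K = 0.02221 × 1.47475^7 = 0.02221 × 15.1715 = 0.3370
Blocking probability = 33.70%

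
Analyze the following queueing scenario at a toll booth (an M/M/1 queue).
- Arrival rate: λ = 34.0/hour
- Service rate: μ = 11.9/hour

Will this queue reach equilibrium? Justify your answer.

Stability requires ρ = λ/(cμ) < 1
ρ = 34.0/(1 × 11.9) = 34.0/11.90 = 2.8571
Since 2.8571 ≥ 1, the system is UNSTABLE.
Queue grows without bound. Need μ > λ = 34.0.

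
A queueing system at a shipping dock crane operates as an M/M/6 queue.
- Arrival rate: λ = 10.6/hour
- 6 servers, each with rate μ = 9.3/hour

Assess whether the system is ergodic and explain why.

Stability requires ρ = λ/(cμ) < 1
ρ = 10.6/(6 × 9.3) = 10.6/55.80 = 0.1900
Since 0.1900 < 1, the system is STABLE.
The servers are busy 19.00% of the time.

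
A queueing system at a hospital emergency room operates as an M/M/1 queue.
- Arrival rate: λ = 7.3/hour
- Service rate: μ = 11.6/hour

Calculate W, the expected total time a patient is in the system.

First, compute utilization: ρ = λ/μ = 7.3/11.6 = 0.6293
For M/M/1: W = 1/(μ-λ)
W = 1/(11.6-7.3) = 1/4.30
W = 0.2326 hours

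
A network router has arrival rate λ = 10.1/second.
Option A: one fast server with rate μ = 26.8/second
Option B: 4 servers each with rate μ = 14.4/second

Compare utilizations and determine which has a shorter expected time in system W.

Option A: single server μ = 26.8 (M/M/1)
  ρ_A = 10.1/26.8 = 0.3769
  W_A = 1/(μ-λ) = 1/(26.8-10.1) = 1/16.70 = 0.05988

Option B: 4 servers μ = 14.4 (M/M/4)
  ρ_B = λ/(cμ) = 10.1/(4×14.4) = 0.1753
  Offered load a = λ/μ = cρ = 10.1/14.4 = 0.7014
  P₀ = [ Σₙ₌₀^3 aⁿ/n! + a^4/(4!(1-ρ)) ]⁻¹
  Σ = a^0/0! + a^1/1! + a^2/2! + a^3/3! = 1.0000 + 0.7014 + 0.2460 + 0.05751 = 2.0049
  a^4/(4!(1-ρ)) = 0.2420/(24 × 0.8247) = 0.01223
  P₀ = 1/(2.0049 + 0.01223) = 0.4958
  Lq = P₀·a^4·ρ / (4!(1-ρ)²) = 0.4958 × 0.2420 × 0.1753 / (24 × 0.6801) = 0.001289
  Wq_B = Lq/λ = 0.001289/10.1 = 0.0001276
  W_B = Wq_B + 1/μ = 0.0001276 + 0.06944 = 0.06957

Since W_A = 0.05988 < W_B = 0.06957, Option A (single fast server) has the shorter time in system.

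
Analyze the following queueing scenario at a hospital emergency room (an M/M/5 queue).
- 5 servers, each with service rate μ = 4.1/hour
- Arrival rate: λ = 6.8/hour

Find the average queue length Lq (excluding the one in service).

Traffic intensity: ρ = λ/(cμ) = 6.8/(5×4.1) = 0.3317
Since ρ = 0.3317 < 1, system is stable.
Offered load a = λ/μ = cρ = 6.8/4.1 = 1.6585
P₀ = [ Σₙ₌₀^4 aⁿ/n! + a^5/(5!(1-ρ)) ]⁻¹
Σ = a^0/0! + a^1/1! + a^2/2! + a^3/3! + a^4/4! = 1.0000 + 1.6585 + 1.3754 + 0.7604 + 0.3153 = 5.1096
a^5/(5!(1-ρ)) = 12.5495/(120 × 0.6683) = 0.1565
P₀ = 1/(5.1096 + 0.1565) = 0.1899
Lq = P₀·a^5·ρ / (5!(1-ρ)²) = 0.1899 × 12.5495 × 0.3317 / (120 × 0.4466) = 0.01475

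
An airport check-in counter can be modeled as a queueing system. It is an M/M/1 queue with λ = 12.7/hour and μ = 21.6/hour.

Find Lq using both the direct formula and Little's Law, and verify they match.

Method 1 (direct): Lq = λ²/(μ(μ-λ)) = 161.29/(21.6 × 8.90) = 0.8390

Method 2 (Little's Law):
W = 1/(μ-λ) = 1/8.90 = 0.11236
Wq = W - 1/μ = 0.11236 - 0.046296 = 0.06606
Lq = λWq = 12.7 × 0.06606 = 0.8390 ✔ (matches Method 1)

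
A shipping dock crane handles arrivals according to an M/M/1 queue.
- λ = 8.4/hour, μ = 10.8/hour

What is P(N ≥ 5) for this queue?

ρ = λ/μ = 8.4/10.8 = 0.77778
P(N ≥ n) = ρⁿ
P(N ≥ 5) = 0.77778^5
P(N ≥ 5) = 0.2846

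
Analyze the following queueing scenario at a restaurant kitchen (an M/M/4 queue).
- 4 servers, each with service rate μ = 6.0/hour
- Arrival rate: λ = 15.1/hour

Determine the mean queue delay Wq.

Traffic intensity: ρ = λ/(cμ) = 15.1/(4×6.0) = 0.6292
Since ρ = 0.6292 < 1, system is stable.
Offered load a = λ/μ = cρ = 15.1/6.0 = 2.5167
P₀ = [ Σₙ₌₀^3 aⁿ/n! + a^4/(4!(1-ρ)) ]⁻¹
Σ = a^0/0! + a^1/1! + a^2/2! + a^3/3! = 1.0000 + 2.5167 + 3.1668 + 2.6566 = 9.3401
a^4/(4!(1-ρ)) = 40.1146/(24 × 0.37083) = 4.5073
P₀ = 1/(9.3401 + 4.5073) = 0.07222
Lq = P₀·a^4·ρ / (4!(1-ρ)²) = 0.072216 × 40.1146 × 0.62917 / (24 × 0.13752) = 0.5522
Wq = Lq/λ = 0.5522/15.1 = 0.03657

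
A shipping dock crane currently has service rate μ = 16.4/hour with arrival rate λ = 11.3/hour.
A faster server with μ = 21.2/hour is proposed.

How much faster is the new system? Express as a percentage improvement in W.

System 1: ρ₁ = 11.3/16.4 = 0.6890, W₁ = 1/(16.4-11.3) = 0.196078
System 2: ρ₂ = 11.3/21.2 = 0.5330, W₂ = 1/(21.2-11.3) = 0.101010
Improvement: (W₁-W₂)/W₁ = (0.196078-0.101010)/0.196078 = 48.48%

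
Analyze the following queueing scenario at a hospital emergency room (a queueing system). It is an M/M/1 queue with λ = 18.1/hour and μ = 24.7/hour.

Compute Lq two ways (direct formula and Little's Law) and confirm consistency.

Method 1 (direct): Lq = λ²/(μ(μ-λ)) = 327.61/(24.7 × 6.60) = 2.0096

Method 2 (Little's Law):
W = 1/(μ-λ) = 1/6.60 = 0.15152
Wq = W - 1/μ = 0.15152 - 0.040486 = 0.11103
Lq = λWq = 18.1 × 0.11103 = 2.0096 ✔ (matches Method 1)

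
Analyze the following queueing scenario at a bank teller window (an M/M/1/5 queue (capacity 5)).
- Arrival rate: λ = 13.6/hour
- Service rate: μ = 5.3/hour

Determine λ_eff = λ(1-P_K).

ρ = λ/μ = 13.6/5.3 = 2.5660
P₀ = (1-ρ)/(1-ρ^(K+1)) = (1-2.5660)/(1-2.5660^6) = -1.5660/-284.4565 = 0.005505
P_K = P₀×ρ^K = 0.005505 × 2.5660^5 = 0.005505 × 111.2457 = 0.6124
λ_eff = λ(1-P_K) = 13.6 × (1 - 0.61244) = 13.6 × 0.38756 = 5.2708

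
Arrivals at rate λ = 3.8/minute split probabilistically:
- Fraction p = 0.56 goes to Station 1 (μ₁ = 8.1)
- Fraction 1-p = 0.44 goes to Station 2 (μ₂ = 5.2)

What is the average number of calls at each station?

Effective rates: λ₁ = 3.8×0.56 = 2.128, λ₂ = 3.8×0.44 = 1.672
Station 1: ρ₁ = 2.128/8.1 = 0.2627, L₁ = ρ₁/(1-ρ₁) = 0.2627/(1-0.2627) = 0.3563
Station 2: ρ₂ = 1.672/5.2 = 0.32154, L₂ = ρ₂/(1-ρ₂) = 0.32154/(1-0.32154) = 0.4739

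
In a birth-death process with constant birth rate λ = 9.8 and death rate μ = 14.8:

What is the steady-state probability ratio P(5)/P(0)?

For constant rates: P(n)/P(0) = (λ/μ)^n
P(5)/P(0) = (9.8/14.8)^5 = 0.6622^5 = 0.1273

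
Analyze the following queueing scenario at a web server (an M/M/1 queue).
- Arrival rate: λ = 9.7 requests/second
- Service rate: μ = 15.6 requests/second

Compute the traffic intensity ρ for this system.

Server utilization: ρ = λ/μ
ρ = 9.7/15.6 = 0.6218
The server is busy 62.18% of the time.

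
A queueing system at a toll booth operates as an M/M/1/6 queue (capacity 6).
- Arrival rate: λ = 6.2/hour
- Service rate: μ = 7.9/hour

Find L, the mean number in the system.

ρ = λ/μ = 6.2/7.9 = 0.7848
P₀ = (1-ρ)/(1-ρ^(K+1)) = (1-0.7848)/(1-0.7848^7) = 0.2152/0.8166 = 0.2635
P_K = P₀×ρ^K = 0.26352 × 0.7848^6 = 0.26352 × 0.23364 = 0.06157
L = ρ[1 - (K+1)ρ^K + Kρ^(K+1)] / [(1-ρ)(1-ρ^(K+1))]
L = 0.7848 × (1 - 7×0.23364 + 6×0.18336) / ((1 - 0.7848) × (1 - 0.18336)) = 2.0751 vehicles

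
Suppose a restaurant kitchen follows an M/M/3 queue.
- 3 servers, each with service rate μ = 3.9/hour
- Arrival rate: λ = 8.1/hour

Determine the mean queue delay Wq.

Traffic intensity: ρ = λ/(cμ) = 8.1/(3×3.9) = 0.6923
Since ρ = 0.6923 < 1, system is stable.
Offered load a = λ/μ = cρ = 8.1/3.9 = 2.0769
P₀ = [ Σₙ₌₀^2 aⁿ/n! + a^3/(3!(1-ρ)) ]⁻¹
Σ = a^0/0! + a^1/1! + a^2/2! = 1.0000 + 2.0769 + 2.1568 = 5.2337
a^3/(3!(1-ρ)) = 8.9590/(6 × 0.30769) = 4.8528
P₀ = 1/(5.2337 + 4.8528) = 0.09914
Lq = P₀·a^3·ρ / (3!(1-ρ)²) = 0.09914 × 8.9590 × 0.6923 / (6 × 0.09467) = 1.0825
Wq = Lq/λ = 1.0825/8.1 = 0.1336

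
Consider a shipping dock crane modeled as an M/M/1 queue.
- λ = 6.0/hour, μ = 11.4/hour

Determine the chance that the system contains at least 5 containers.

ρ = λ/μ = 6.0/11.4 = 0.52632
P(N ≥ n) = ρⁿ
P(N ≥ 5) = 0.52632^5
P(N ≥ 5) = 0.04039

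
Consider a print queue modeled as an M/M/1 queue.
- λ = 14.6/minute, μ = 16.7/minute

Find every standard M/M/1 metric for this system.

Step 1: ρ = λ/μ = 14.6/16.7 = 0.8743
Step 2: L = λ/(μ-λ) = 14.6/2.10 = 6.9524
Step 3: Lq = λ²/(μ(μ-λ)) = 213.16/(16.7×2.10) = 6.0781
Step 4: W = 1/(μ-λ) = 1/2.10 = 0.47619
Step 5: Wq = λ/(μ(μ-λ)) = 14.6/(16.7×2.10) = 0.4163
Step 6: P(0) = 1-ρ = 0.1257
Verify: L = λW = 14.6×0.47619 = 6.9524 ✔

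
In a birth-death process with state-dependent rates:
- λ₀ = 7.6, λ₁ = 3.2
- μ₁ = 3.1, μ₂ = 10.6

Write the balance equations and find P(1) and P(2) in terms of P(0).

Balance equations:
State 0: λ₀P₀ = μ₁P₁ → P₁ = (λ₀/μ₁)P₀ = (7.6/3.1)P₀ = 2.4516P₀
State 1: P₂ = (λ₀λ₁)/(μ₁μ₂)P₀ = (7.6×3.2)/(3.1×10.6)P₀ = 0.7401P₀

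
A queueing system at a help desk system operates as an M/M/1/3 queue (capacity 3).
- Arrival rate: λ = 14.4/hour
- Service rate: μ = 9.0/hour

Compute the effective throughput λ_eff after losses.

ρ = λ/μ = 14.4/9.0 = 1.6000
P₀ = (1-ρ)/(1-ρ^(K+1)) = (1-1.6000)/(1-1.6000^4) = -0.6000/-5.5536 = 0.1080
P_K = P₀×ρ^K = 0.10804 × 1.6000^3 = 0.10804 × 4.0960 = 0.4425
λ_eff = λ(1-P_K) = 14.4 × (1 - 0.44252) = 14.4 × 0.55748 = 8.0277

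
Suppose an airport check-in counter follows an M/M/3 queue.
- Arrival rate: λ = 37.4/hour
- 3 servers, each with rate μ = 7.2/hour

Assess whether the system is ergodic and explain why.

Stability requires ρ = λ/(cμ) < 1
ρ = 37.4/(3 × 7.2) = 37.4/21.60 = 1.7315
Since 1.7315 ≥ 1, the system is UNSTABLE.
Need c > λ/μ = 37.4/7.2 = 5.19.
Minimum servers needed: c = 6.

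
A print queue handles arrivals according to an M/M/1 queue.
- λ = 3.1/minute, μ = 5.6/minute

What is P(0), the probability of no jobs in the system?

ρ = λ/μ = 3.1/5.6 = 0.5536
P(0) = 1 - ρ = 1 - 0.5536 = 0.4464
The server is idle 44.64% of the time.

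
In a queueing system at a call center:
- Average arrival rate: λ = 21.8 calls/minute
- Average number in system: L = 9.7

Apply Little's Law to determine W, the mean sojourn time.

Little's Law: L = λW, so W = L/λ
W = 9.7/21.8 = 0.4450 minutes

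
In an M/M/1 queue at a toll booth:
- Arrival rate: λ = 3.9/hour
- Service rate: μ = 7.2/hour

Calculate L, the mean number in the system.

ρ = λ/μ = 3.9/7.2 = 0.5417
For M/M/1: L = λ/(μ-λ)
L = 3.9/(7.2-3.9) = 3.9/3.30
L = 1.1818 vehicles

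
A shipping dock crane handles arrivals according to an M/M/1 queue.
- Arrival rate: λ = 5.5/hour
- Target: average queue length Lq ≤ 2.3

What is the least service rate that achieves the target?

For M/M/1: Lq = λ²/(μ(μ-λ))
Need Lq ≤ 2.3, i.e. μ(μ-λ) ≥ λ²/2.3
μ² - 5.5μ - 30.25/2.3 ≥ 0  →  μ² - 5.5μ - 13.15217 ≥ 0
Quadratic formula (positive root): μ = [λ + √(λ² + 4×13.15217)]/2
Discriminant: 30.25 + 4×13.15217 = 82.8587, √82.8587 = 9.10268
μ ≥ (5.5 + 9.10268)/2 = 7.3013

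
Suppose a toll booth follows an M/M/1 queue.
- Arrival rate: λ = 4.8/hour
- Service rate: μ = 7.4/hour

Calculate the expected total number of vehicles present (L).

ρ = λ/μ = 4.8/7.4 = 0.6486
For M/M/1: L = λ/(μ-λ)
L = 4.8/(7.4-4.8) = 4.8/2.60
L = 1.8462 vehicles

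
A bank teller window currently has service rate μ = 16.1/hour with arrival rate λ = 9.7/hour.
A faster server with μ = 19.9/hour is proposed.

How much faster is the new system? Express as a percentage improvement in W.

System 1: ρ₁ = 9.7/16.1 = 0.6025, W₁ = 1/(16.1-9.7) = 0.156250
System 2: ρ₂ = 9.7/19.9 = 0.4874, W₂ = 1/(19.9-9.7) = 0.0980392
Improvement: (W₁-W₂)/W₁ = (0.156250-0.0980392)/0.156250 = 37.25%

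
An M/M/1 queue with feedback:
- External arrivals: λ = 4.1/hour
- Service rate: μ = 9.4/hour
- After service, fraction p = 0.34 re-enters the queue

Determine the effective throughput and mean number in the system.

Effective arrival rate: λ_eff = λ/(1-p) = 4.1/(1-0.34) = 4.1/0.66 = 6.21212
ρ = λ_eff/μ = 6.21212/9.4 = 0.660864
L = ρ/(1-ρ) = 0.660864/(1-0.660864) = 1.9487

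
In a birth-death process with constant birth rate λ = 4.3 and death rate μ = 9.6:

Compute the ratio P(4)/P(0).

For constant rates: P(n)/P(0) = (λ/μ)^n
P(4)/P(0) = (4.3/9.6)^4 = 0.4479^4 = 0.04025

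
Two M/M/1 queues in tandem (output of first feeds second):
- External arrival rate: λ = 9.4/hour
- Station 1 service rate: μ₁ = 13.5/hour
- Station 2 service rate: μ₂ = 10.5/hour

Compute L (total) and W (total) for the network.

By Jackson's theorem, each station behaves as independent M/M/1.
Station 1: ρ₁ = 9.4/13.5 = 0.6963, L₁ = ρ₁/(1-ρ₁) = λ/(μ₁-λ) = 9.4/4.10 = 2.29268
Station 2: ρ₂ = 9.4/10.5 = 0.8952, L₂ = ρ₂/(1-ρ₂) = λ/(μ₂-λ) = 9.4/1.10 = 8.54545
Total: L = L₁ + L₂ = 2.29268 + 8.54545 = 10.8381
W = L/λ = 10.8381/9.4 = 1.1530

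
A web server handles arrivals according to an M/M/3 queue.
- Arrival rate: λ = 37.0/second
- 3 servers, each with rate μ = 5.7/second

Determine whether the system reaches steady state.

Stability requires ρ = λ/(cμ) < 1
ρ = 37.0/(3 × 5.7) = 37.0/17.10 = 2.1637
Since 2.1637 ≥ 1, the system is UNSTABLE.
Need c > λ/μ = 37.0/5.7 = 6.49.
Minimum servers needed: c = 7.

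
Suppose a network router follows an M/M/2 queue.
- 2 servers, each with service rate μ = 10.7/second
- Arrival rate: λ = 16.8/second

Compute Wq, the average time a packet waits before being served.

Traffic intensity: ρ = λ/(cμ) = 16.8/(2×10.7) = 0.7850
Since ρ = 0.7850 < 1, system is stable.
Offered load a = λ/μ = cρ = 16.8/10.7 = 1.5701
P₀ = [ Σₙ₌₀^1 aⁿ/n! + a^2/(2!(1-ρ)) ]⁻¹
Σ = a^0/0! + a^1/1! = 1.0000 + 1.5701 = 2.5701
a^2/(2!(1-ρ)) = 2.46519/(2 × 0.214953) = 5.7343
P₀ = 1/(2.5701 + 5.7343) = 0.1204
Lq = P₀·a^2·ρ / (2!(1-ρ)²) = 0.12042 × 2.4652 × 0.78505 / (2 × 0.046205) = 2.5219
Wq = Lq/λ = 2.5219/16.8 = 0.1501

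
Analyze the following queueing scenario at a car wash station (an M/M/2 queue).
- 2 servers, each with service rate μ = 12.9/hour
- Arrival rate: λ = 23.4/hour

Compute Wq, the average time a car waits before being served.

Traffic intensity: ρ = λ/(cμ) = 23.4/(2×12.9) = 0.9070
Since ρ = 0.9070 < 1, system is stable.
Offered load a = λ/μ = cρ = 23.4/12.9 = 1.8140
P₀ = [ Σₙ₌₀^1 aⁿ/n! + a^2/(2!(1-ρ)) ]⁻¹
Σ = a^0/0! + a^1/1! = 1.0000 + 1.8140 = 2.8140
a^2/(2!(1-ρ)) = 3.290427/(2 × 0.09302326) = 17.6860
P₀ = 1/(2.8140 + 17.6860) = 0.04878
Lq = P₀·a^2·ρ / (2!(1-ρ)²) = 0.0487805 × 3.29043 × 0.906977 / (2 × 0.00865333) = 8.4117
Wq = Lq/λ = 8.4117/23.4 = 0.3595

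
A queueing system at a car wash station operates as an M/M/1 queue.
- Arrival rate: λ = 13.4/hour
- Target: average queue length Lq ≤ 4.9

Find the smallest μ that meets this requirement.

For M/M/1: Lq = λ²/(μ(μ-λ))
Need Lq ≤ 4.9, i.e. μ(μ-λ) ≥ λ²/4.9
μ² - 13.4μ - 179.56/4.9 ≥ 0  →  μ² - 13.4μ - 36.6449 ≥ 0
Quadratic formula (positive root): μ = [λ + √(λ² + 4×36.6449)]/2
Discriminant: 179.56 + 4×36.6449 = 326.1396, √326.1396 = 18.05934
μ ≥ (13.4 + 18.05934)/2 = 15.7297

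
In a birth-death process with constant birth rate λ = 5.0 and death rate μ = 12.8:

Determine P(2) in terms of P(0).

For constant rates: P(n)/P(0) = (λ/μ)^n
P(2)/P(0) = (5.0/12.8)^2 = 0.3906^2 = 0.1526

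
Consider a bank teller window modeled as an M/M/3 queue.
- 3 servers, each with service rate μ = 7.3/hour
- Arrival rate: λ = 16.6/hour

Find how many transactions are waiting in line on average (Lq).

Traffic intensity: ρ = λ/(cμ) = 16.6/(3×7.3) = 0.7580
Since ρ = 0.7580 < 1, system is stable.
Offered load a = λ/μ = cρ = 16.6/7.3 = 2.2740
P₀ = [ Σₙ₌₀^2 aⁿ/n! + a^3/(3!(1-ρ)) ]⁻¹
Σ = a^0/0! + a^1/1! + a^2/2! = 1.00000 + 2.27397 + 2.58548 = 5.8594
a^3/(3!(1-ρ)) = 11.7586/(6 × 0.24201) = 8.0979
P₀ = 1/(5.8594 + 8.0979) = 0.07165
Lq = P₀·a^3·ρ / (3!(1-ρ)²) = 0.07165 × 11.7586 × 0.7580 / (6 × 0.05857) = 1.8172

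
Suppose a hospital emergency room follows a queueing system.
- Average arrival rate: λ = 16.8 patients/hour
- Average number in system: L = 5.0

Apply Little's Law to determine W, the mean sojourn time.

Little's Law: L = λW, so W = L/λ
W = 5.0/16.8 = 0.2976 hours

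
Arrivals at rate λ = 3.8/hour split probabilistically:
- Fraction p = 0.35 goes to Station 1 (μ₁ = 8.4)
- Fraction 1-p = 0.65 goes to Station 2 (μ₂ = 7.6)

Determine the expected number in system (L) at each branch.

Effective rates: λ₁ = 3.8×0.35 = 1.33, λ₂ = 3.8×0.65 = 2.47
Station 1: ρ₁ = 1.33/8.4 = 0.1583, L₁ = ρ₁/(1-ρ₁) = 0.1583/(1-0.1583) = 0.1881
Station 2: ρ₂ = 2.47/7.6 = 0.3250, L₂ = ρ₂/(1-ρ₂) = 0.3250/(1-0.3250) = 0.4815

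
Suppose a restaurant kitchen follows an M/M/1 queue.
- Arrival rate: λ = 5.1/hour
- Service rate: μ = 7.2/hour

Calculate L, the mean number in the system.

ρ = λ/μ = 5.1/7.2 = 0.7083
For M/M/1: L = λ/(μ-λ)
L = 5.1/(7.2-5.1) = 5.1/2.10
L = 2.4286 orders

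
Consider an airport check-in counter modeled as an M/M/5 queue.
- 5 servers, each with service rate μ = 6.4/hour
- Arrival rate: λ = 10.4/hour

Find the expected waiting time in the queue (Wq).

Traffic intensity: ρ = λ/(cμ) = 10.4/(5×6.4) = 0.3250
Since ρ = 0.3250 < 1, system is stable.
Offered load a = λ/μ = cρ = 10.4/6.4 = 1.6250
P₀ = [ Σₙ₌₀^4 aⁿ/n! + a^5/(5!(1-ρ)) ]⁻¹
Σ = a^0/0! + a^1/1! + a^2/2! + a^3/3! + a^4/4! = 1.0000 + 1.6250 + 1.3203 + 0.7152 + 0.2905 = 4.9510
a^5/(5!(1-ρ)) = 11.3310/(120 × 0.6750) = 0.1399
P₀ = 1/(4.9510 + 0.1399) = 0.1964
Lq = P₀·a^5·ρ / (5!(1-ρ)²) = 0.1964 × 11.3310 × 0.3250 / (120 × 0.4556) = 0.01323
Wq = Lq/λ = 0.01323/10.4 = 0.001272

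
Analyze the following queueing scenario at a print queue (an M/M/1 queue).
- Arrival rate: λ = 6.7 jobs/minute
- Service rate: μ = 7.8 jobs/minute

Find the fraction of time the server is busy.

Server utilization: ρ = λ/μ
ρ = 6.7/7.8 = 0.8590
The server is busy 85.90% of the time.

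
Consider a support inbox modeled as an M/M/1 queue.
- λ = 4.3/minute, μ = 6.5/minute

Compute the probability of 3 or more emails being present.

ρ = λ/μ = 4.3/6.5 = 0.6615
P(N ≥ n) = ρⁿ
P(N ≥ 3) = 0.6615^3
P(N ≥ 3) = 0.2895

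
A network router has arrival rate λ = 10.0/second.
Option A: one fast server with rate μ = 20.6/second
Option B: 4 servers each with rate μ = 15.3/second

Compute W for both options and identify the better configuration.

Option A: single server μ = 20.6 (M/M/1)
  ρ_A = 10.0/20.6 = 0.4854
  W_A = 1/(μ-λ) = 1/(20.6-10.0) = 1/10.60 = 0.09434

Option B: 4 servers μ = 15.3 (M/M/4)
  ρ_B = λ/(cμ) = 10.0/(4×15.3) = 0.1634
  Offered load a = λ/μ = cρ = 10.0/15.3 = 0.6536
  P₀ = [ Σₙ₌₀^3 aⁿ/n! + a^4/(4!(1-ρ)) ]⁻¹
  Σ = a^0/0! + a^1/1! + a^2/2! + a^3/3! = 1.0000 + 0.6536 + 0.2136 + 0.04653 = 1.9137
  a^4/(4!(1-ρ)) = 0.1825/(24 × 0.8366) = 0.009089
  P₀ = 1/(1.9137 + 0.009089) = 0.5201
  Lq = P₀·a^4·ρ / (4!(1-ρ)²) = 0.52007 × 0.18249 × 0.16340 / (24 × 0.69990) = 0.0009232
  Wq_B = Lq/λ = 0.0009232/10.0 = 0.00009232
  W_B = Wq_B + 1/μ = 0.00009232 + 0.06536 = 0.06545

Since W_B = 0.06545 < W_A = 0.09434, Option B (multiple servers) has the shorter time in system.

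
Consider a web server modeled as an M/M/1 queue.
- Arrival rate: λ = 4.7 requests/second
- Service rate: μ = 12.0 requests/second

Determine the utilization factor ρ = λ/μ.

Server utilization: ρ = λ/μ
ρ = 4.7/12.0 = 0.3917
The server is busy 39.17% of the time.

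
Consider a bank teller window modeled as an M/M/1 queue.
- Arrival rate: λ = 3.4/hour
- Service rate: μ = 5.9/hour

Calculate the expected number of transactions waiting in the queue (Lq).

ρ = λ/μ = 3.4/5.9 = 0.5763
For M/M/1: Lq = λ²/(μ(μ-λ))
Lq = 11.56/(5.9 × 2.50)
Lq = 0.7837 transactions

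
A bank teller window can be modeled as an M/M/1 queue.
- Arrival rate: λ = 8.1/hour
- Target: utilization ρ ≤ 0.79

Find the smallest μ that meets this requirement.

ρ = λ/μ, so μ = λ/ρ
μ ≥ 8.1/0.79 = 10.2532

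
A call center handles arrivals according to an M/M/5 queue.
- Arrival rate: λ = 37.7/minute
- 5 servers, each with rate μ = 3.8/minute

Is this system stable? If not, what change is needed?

Stability requires ρ = λ/(cμ) < 1
ρ = 37.7/(5 × 3.8) = 37.7/19.00 = 1.9842
Since 1.9842 ≥ 1, the system is UNSTABLE.
Need c > λ/μ = 37.7/3.8 = 9.92.
Minimum servers needed: c = 10.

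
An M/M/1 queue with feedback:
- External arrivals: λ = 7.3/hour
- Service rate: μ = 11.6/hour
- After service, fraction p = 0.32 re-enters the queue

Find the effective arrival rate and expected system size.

Effective arrival rate: λ_eff = λ/(1-p) = 7.3/(1-0.32) = 7.3/0.68 = 10.735294
ρ = λ_eff/μ = 10.735294/11.6 = 0.9254564
L = ρ/(1-ρ) = 0.9254564/(1-0.9254564) = 12.4150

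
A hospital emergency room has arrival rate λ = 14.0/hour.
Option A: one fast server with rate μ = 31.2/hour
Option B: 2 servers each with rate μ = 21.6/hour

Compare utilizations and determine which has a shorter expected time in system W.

Option A: single server μ = 31.2 (M/M/1)
  ρ_A = 14.0/31.2 = 0.4487
  W_A = 1/(μ-λ) = 1/(31.2-14.0) = 1/17.20 = 0.05814

Option B: 2 servers μ = 21.6 (M/M/2)
  ρ_B = λ/(cμ) = 14.0/(2×21.6) = 0.3241
  Offered load a = λ/μ = cρ = 14.0/21.6 = 0.6481
  P₀ = [ Σₙ₌₀^1 aⁿ/n! + a^2/(2!(1-ρ)) ]⁻¹
  Σ = a^0/0! + a^1/1! = 1.0000 + 0.6481 = 1.6481
  a^2/(2!(1-ρ)) = 0.4201/(2 × 0.6759) = 0.3108
  P₀ = 1/(1.6481 + 0.3108) = 0.5105
  Lq = P₀·a^2·ρ / (2!(1-ρ)²) = 0.5105 × 0.4201 × 0.3241 / (2 × 0.4569) = 0.07606
  Wq_B = Lq/λ = 0.07606/14.0 = 0.005433
  W_B = Wq_B + 1/μ = 0.005433 + 0.04630 = 0.05173

Since W_B = 0.05173 < W_A = 0.05814, Option B (multiple servers) has the shorter time in system.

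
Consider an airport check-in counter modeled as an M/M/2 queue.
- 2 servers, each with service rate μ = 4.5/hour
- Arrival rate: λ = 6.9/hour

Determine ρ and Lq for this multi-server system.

Traffic intensity: ρ = λ/(cμ) = 6.9/(2×4.5) = 0.7667
Since ρ = 0.7667 < 1, system is stable.
Offered load a = λ/μ = cρ = 6.9/4.5 = 1.5333
P₀ = [ Σₙ₌₀^1 aⁿ/n! + a^2/(2!(1-ρ)) ]⁻¹
Σ = a^0/0! + a^1/1! = 1.0000 + 1.5333 = 2.5333
a^2/(2!(1-ρ)) = 2.3511/(2 × 0.23333) = 5.0381
P₀ = 1/(2.5333 + 5.0381) = 0.1321
Lq = P₀·a^2·ρ / (2!(1-ρ)²) = 0.132075 × 2.35111 × 0.766667 / (2 × 0.0544444) = 2.1863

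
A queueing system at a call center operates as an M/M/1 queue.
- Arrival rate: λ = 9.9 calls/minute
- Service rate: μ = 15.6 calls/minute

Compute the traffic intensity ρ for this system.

Server utilization: ρ = λ/μ
ρ = 9.9/15.6 = 0.6346
The server is busy 63.46% of the time.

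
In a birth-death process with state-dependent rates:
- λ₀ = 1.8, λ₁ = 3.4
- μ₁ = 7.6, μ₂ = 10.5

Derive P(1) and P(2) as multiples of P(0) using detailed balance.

Balance equations:
State 0: λ₀P₀ = μ₁P₁ → P₁ = (λ₀/μ₁)P₀ = (1.8/7.6)P₀ = 0.2368P₀
State 1: P₂ = (λ₀λ₁)/(μ₁μ₂)P₀ = (1.8×3.4)/(7.6×10.5)P₀ = 0.07669P₀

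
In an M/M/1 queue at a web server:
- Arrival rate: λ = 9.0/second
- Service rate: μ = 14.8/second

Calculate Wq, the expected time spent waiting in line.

First, compute utilization: ρ = λ/μ = 9.0/14.8 = 0.6081
For M/M/1: Wq = λ/(μ(μ-λ))
Wq = 9.0/(14.8 × (14.8-9.0))
Wq = 9.0/(14.8 × 5.80)
Wq = 0.1048 seconds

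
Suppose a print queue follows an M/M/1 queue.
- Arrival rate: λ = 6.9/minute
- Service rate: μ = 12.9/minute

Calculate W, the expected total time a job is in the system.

First, compute utilization: ρ = λ/μ = 6.9/12.9 = 0.5349
For M/M/1: W = 1/(μ-λ)
W = 1/(12.9-6.9) = 1/6.00
W = 0.1667 minutes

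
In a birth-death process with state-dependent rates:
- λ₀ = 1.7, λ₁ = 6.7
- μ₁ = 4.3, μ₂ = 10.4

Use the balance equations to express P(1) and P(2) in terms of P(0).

Balance equations:
State 0: λ₀P₀ = μ₁P₁ → P₁ = (λ₀/μ₁)P₀ = (1.7/4.3)P₀ = 0.3953P₀
State 1: P₂ = (λ₀λ₁)/(μ₁μ₂)P₀ = (1.7×6.7)/(4.3×10.4)P₀ = 0.2547P₀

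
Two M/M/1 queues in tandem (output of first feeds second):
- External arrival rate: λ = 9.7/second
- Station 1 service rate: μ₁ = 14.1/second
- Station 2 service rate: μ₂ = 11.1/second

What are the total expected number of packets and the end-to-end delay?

By Jackson's theorem, each station behaves as independent M/M/1.
Station 1: ρ₁ = 9.7/14.1 = 0.6879, L₁ = ρ₁/(1-ρ₁) = λ/(μ₁-λ) = 9.7/4.40 = 2.2045
Station 2: ρ₂ = 9.7/11.1 = 0.8739, L₂ = ρ₂/(1-ρ₂) = λ/(μ₂-λ) = 9.7/1.40 = 6.9286
Total: L = L₁ + L₂ = 2.2045 + 6.9286 = 9.1331
W = L/λ = 9.1331/9.7 = 0.9416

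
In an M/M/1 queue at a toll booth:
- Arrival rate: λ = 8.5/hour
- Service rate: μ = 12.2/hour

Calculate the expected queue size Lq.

ρ = λ/μ = 8.5/12.2 = 0.6967
For M/M/1: Lq = λ²/(μ(μ-λ))
Lq = 72.25/(12.2 × 3.70)
Lq = 1.6006 vehicles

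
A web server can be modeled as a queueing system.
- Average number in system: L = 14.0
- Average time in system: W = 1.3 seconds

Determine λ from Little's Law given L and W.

Little's Law: L = λW, so λ = L/W
λ = 14.0/1.3 = 10.7692 requests/second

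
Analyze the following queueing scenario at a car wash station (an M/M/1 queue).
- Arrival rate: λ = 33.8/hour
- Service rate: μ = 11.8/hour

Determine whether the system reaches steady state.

Stability requires ρ = λ/(cμ) < 1
ρ = 33.8/(1 × 11.8) = 33.8/11.80 = 2.8644
Since 2.8644 ≥ 1, the system is UNSTABLE.
Queue grows without bound. Need μ > λ = 33.8.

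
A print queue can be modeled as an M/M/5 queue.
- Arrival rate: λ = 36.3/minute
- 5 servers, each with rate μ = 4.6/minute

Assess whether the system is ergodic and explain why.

Stability requires ρ = λ/(cμ) < 1
ρ = 36.3/(5 × 4.6) = 36.3/23.00 = 1.5783
Since 1.5783 ≥ 1, the system is UNSTABLE.
Need c > λ/μ = 36.3/4.6 = 7.89.
Minimum servers needed: c = 8.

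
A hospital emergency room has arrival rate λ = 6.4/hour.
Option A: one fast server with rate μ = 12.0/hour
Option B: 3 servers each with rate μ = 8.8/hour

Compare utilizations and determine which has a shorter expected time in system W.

Option A: single server μ = 12.0 (M/M/1)
  ρ_A = 6.4/12.0 = 0.5333
  W_A = 1/(μ-λ) = 1/(12.0-6.4) = 1/5.60 = 0.1786

Option B: 3 servers μ = 8.8 (M/M/3)
  ρ_B = λ/(cμ) = 6.4/(3×8.8) = 0.2424
  Offered load a = λ/μ = cρ = 6.4/8.8 = 0.7273
  P₀ = [ Σₙ₌₀^2 aⁿ/n! + a^3/(3!(1-ρ)) ]⁻¹
  Σ = a^0/0! + a^1/1! + a^2/2! = 1.0000 + 0.72727 + 0.26446 = 1.9917
  a^3/(3!(1-ρ)) = 0.3847/(6 × 0.7576) = 0.08463
  P₀ = 1/(1.9917 + 0.08463) = 0.4816
  Lq = P₀·a^3·ρ / (3!(1-ρ)²) = 0.4816 × 0.3847 × 0.2424 / (6 × 0.5739) = 0.01304
  Wq_B = Lq/λ = 0.0130425/6.4 = 0.0020379
  W_B = Wq_B + 1/μ = 0.0020379 + 0.11364 = 0.1157

Since W_B = 0.1157 < W_A = 0.1786, Option B (multiple servers) has the shorter time in system.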